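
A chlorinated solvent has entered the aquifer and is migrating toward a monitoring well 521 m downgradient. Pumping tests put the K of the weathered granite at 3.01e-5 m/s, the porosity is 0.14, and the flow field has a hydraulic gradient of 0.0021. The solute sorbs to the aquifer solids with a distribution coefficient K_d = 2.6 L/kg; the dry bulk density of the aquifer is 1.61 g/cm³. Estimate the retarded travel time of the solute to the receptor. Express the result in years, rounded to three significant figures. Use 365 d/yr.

K = 3.01e-5 m/s × 86400 s/d = 2.601 m/d
Specific discharge q = 2.601 × 0.0021 = 0.005461 m/d
v = Ki/n = 2.601·0.0021/0.14 = 0.03901 m/d
Retardation R = 1 + ρ_b·K_d/n = 1 + 1.61×2.6/0.14 = 30.90
Contaminant velocity v_c = v/R = 0.03901/30.90 = 0.001262 m/d
t = L/v_c = 521/0.001262 = 412700 d
   = 412700/365 = 1130 yr

1130 years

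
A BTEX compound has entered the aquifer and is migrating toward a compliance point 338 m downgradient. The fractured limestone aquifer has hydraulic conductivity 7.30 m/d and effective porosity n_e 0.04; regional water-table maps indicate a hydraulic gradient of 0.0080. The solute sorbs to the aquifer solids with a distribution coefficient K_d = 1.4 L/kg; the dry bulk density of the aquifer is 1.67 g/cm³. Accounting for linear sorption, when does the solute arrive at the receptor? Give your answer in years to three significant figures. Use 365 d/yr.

37.7 years

Specific discharge q = 7.30 × 0.0080 = 0.05840 m/d
Seepage velocity v = q / n = 0.05840 / 0.04 = 1.460 m/d
Retardation R = 1 + ρ_b·K_d/n = 1 + 1.67×1.4/0.04 = 59.45
Contaminant velocity v_c = v/R = 1.460/59.45 = 0.02456 m/d
t = L/v_c = 338/0.02456 = 13760 d
   = 13760/365 = 37.7 yr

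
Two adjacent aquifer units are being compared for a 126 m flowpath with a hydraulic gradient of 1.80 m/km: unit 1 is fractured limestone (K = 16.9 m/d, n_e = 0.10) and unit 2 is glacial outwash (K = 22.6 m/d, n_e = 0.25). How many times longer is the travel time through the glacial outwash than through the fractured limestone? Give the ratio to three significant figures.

Unit 1 (fractured limestone): v = 16.9×0.0018/0.10 = 0.3042 m/d, t = 126/0.3042 = 414.2 d
Unit 2 (glacial outwash): v = 22.6×0.0018/0.25 = 0.1627 m/d, t = 126/0.1627 = 774.3 d
t(glacial outwash) / t(fractured limestone) = 774.3/414.2 = 1.87

1.87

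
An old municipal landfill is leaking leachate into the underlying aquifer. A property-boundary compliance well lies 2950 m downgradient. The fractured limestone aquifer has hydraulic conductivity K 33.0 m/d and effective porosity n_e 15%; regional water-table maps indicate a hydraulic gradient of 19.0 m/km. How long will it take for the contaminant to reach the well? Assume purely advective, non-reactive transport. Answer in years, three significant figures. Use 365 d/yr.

Specific discharge q = 33.0 × 0.019 = 0.6270 m/d
Average linear velocity = 0.6270 / 0.15 = 4.180 m/d
t = L / v = 2950 / 4.180 = 705.7 d
   = 705.7 / 365 = 1.93 yr

1.93 years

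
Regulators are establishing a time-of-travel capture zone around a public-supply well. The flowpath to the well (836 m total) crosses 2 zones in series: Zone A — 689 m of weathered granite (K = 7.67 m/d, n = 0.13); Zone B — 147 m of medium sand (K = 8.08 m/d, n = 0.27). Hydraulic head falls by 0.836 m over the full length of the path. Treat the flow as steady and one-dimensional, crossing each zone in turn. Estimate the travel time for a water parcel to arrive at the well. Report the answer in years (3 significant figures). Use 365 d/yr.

Continuity: the same q passes through each zone, so ΔH = q·Σ(L_j/K_j) — the zones act as resistances in series.
Σ(L/K) = 689/7.67 + 147/8.08 = 89.83 + 18.19 = 108.0 d
q = ΔH / Σ(L/K) = 0.836 / 108.0 = 0.007739 m/d (same in every zone)
Zone A: v = q/n = 0.007739/0.13 = 0.05953 m/d → t_A = 689/0.05953 = 11570 d
Zone B: v = q/n = 0.007739/0.27 = 0.02866 m/d → t_B = 147/0.02866 = 5129 d
Total t = 11570 + 5129 = 16700 d
   = 16700 / 365 = 45.8 yr

45.8 years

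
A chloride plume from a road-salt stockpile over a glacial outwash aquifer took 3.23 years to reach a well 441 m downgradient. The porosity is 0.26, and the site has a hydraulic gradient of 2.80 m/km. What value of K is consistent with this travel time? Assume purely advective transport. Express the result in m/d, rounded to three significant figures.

34.7 m/d

t = 3.23 years = 1179 d
v = L / t = 441 / 1179 = 0.3741 m/d
K = v · n / i = 0.3741 × 0.26 / 0.0028 = 34.7 m/d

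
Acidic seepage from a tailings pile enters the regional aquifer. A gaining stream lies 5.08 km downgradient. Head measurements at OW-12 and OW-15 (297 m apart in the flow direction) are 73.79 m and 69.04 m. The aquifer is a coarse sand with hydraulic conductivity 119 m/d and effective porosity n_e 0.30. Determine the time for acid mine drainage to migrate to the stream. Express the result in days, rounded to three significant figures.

801 days

Hydraulic gradient i = (73.79 − 69.04) / 297 = 4.75 / 297 = 0.01599
q = Ki = 119 × 0.01599 = 1.903 m/d
Seepage velocity v = q / n = 1.903 / 0.30 = 6.344 m/d
L = 5.08 km = 5080 m
t = L / v = 5080 / 6.344 = 800.8 d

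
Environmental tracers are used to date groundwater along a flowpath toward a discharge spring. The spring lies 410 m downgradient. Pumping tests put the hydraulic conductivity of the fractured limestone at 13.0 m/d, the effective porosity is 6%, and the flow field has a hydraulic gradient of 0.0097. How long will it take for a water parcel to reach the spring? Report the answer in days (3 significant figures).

Specific discharge q = 13.0 × 0.0097 = 0.1261 m/d
Seepage velocity v = q / n = 0.1261 / 0.06 = 2.102 m/d
t = L / v = 410 / 2.102 = 195.1 d

195 days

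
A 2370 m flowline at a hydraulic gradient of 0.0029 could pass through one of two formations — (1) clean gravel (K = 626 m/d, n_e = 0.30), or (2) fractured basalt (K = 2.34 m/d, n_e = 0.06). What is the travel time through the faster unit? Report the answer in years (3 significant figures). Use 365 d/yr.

Unit 1 (clean gravel): v = 626×0.0029/0.30 = 6.051 m/d, t = 2370/6.051 = 391.6 d
Unit 2 (fractured basalt): v = 2.34×0.0029/0.06 = 0.1131 m/d, t = 2370/0.1131 = 20950 d
Faster: 391.6 d / 365 = 1.07 yr

1.07 years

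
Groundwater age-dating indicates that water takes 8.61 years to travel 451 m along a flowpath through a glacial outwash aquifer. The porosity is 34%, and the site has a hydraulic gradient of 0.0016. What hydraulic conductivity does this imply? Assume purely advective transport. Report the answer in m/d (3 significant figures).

30.5 m/d

t = 8.61 years = 3143 d
v = L / t = 451 / 3143 = 0.1435 m/d
K = v · n / i = 0.1435 × 0.34 / 0.0016 = 30.5 m/d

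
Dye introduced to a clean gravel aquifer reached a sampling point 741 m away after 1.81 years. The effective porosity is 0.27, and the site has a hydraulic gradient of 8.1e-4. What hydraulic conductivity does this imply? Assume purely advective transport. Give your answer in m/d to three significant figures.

374 m/d

t = 1.81 years = 660.7 d
v = L / t = 741 / 660.7 = 1.122 m/d
K = v · n / i = 1.122 × 0.27 / 8.1e-4 = 374 m/d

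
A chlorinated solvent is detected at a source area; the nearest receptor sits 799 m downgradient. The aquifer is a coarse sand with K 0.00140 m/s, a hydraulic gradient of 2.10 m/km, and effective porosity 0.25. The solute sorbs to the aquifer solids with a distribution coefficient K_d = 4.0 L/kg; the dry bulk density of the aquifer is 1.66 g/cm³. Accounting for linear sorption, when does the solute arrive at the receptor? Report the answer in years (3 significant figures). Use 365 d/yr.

59.4 years

K = 0.00140 m/s × 86400 s/d = 121.0 m/d
Darcy flux q = K·i = 121.0 × 0.0021 = 0.2540 m/d
v_s = q/n_e = 0.2540/0.25 = 1.016 m/d
Retardation R = 1 + ρ_b·K_d/n = 1 + 1.66×4.0/0.25 = 27.56
Contaminant velocity v_c = v/R = 1.016/27.56 = 0.03687 m/d
t = L/v_c = 799/0.03687 = 21670 d
   = 21670/365 = 59.4 yr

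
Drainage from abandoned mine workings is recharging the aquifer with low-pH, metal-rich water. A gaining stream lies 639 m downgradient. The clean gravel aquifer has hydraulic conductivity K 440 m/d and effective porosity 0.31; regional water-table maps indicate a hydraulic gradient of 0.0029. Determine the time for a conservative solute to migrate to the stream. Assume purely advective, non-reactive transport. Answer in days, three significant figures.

Darcy flux q = K·i = 440 × 0.0029 = 1.276 m/d
Average linear velocity = 1.276 / 0.31 = 4.116 m/d
t = L / v = 639 / 4.116 = 155.2 d

155 days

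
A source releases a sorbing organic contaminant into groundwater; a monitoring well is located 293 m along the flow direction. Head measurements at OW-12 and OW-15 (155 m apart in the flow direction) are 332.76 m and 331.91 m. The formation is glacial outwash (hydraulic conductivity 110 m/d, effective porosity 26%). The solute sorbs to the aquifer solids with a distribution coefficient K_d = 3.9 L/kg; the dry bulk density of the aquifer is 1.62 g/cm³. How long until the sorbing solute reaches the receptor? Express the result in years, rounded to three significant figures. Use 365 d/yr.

8.75 years

Hydraulic gradient i = (332.76 − 331.91) / 155 = 0.85 / 155 = 0.005484
Specific discharge q = 110 × 0.005484 = 0.6032 m/d
Average linear velocity = 0.6032 / 0.26 = 2.320 m/d
Retardation R = 1 + ρ_b·K_d/n = 1 + 1.62×3.9/0.26 = 25.30
Contaminant velocity v_c = v/R = 2.320/25.30 = 0.09170 m/d
t = L/v_c = 293/0.09170 = 3195 d
   = 3195/365 = 8.75 yr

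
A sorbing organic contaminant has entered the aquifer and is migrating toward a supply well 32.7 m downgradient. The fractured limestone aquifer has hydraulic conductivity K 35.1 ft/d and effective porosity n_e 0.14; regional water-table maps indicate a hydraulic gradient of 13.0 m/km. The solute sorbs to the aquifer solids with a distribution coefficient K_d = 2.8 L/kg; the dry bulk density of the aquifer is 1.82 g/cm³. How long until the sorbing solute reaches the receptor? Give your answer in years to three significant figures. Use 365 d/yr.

3.37 years

K = 35.1 ft/d × 0.3048 = 10.70 m/d
Specific discharge q = 10.70 × 0.013 = 0.1391 m/d
Seepage velocity v = q / n = 0.1391 / 0.14 = 0.9934 m/d
Retardation R = 1 + ρ_b·K_d/n = 1 + 1.82×2.8/0.14 = 37.40
Contaminant velocity v_c = v/R = 0.9934/37.40 = 0.02656 m/d
t = L/v_c = 32.7/0.02656 = 1231 d
   = 1231/365 = 3.37 yr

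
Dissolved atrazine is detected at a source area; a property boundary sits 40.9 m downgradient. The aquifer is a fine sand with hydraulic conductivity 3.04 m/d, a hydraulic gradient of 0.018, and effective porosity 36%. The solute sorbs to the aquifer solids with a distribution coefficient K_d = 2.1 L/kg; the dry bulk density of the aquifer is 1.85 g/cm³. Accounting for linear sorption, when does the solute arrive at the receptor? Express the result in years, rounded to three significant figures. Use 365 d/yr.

Darcy flux q = K·i = 3.04 × 0.018 = 0.05472 m/d
v = Ki/n = 3.04·0.018/0.36 = 0.1520 m/d
Retardation R = 1 + ρ_b·K_d/n = 1 + 1.85×2.1/0.36 = 11.79
Contaminant velocity v_c = v/R = 0.1520/11.79 = 0.01289 m/d
t = L/v_c = 40.9/0.01289 = 3173 d
   = 3173/365 = 8.69 yr

8.69 years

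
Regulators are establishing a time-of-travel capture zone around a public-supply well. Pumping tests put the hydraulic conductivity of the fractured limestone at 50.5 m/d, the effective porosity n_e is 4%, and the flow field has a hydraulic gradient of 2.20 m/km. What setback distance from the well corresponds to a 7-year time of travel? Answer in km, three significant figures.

7.10 km

Darcy flux q = K·i = 50.5 × 0.0022 = 0.1111 m/d
v = Ki/n = 50.5·0.0022/0.04 = 2.778 m/d
T = 7 yr × 365 = 2555 d
L = v × T = 2.778 × 2555 = 7097 m
   = 7.10 km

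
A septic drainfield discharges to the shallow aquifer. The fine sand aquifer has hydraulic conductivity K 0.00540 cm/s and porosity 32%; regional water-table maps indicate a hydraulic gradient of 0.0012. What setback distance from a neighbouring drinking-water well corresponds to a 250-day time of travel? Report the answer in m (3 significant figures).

4.37 m

K = 0.00540 cm/s × 864 = 4.666 m/d
Darcy flux q = K·i = 4.666 × 0.0012 = 0.005599 m/d
v_s = q/n_e = 0.005599/0.32 = 0.01750 m/d
L = v × T = 0.01750 × 250 = 4.374 m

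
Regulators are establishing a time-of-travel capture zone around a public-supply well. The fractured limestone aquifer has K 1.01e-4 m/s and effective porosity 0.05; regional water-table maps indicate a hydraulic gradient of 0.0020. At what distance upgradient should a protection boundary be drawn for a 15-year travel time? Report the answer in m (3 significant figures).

K = 1.01e-4 m/s × 86400 s/d = 8.726 m/d
Specific discharge q = 8.726 × 0.0020 = 0.01745 m/d
v_s = q/n_e = 0.01745/0.05 = 0.3491 m/d
T = 15 yr × 365 = 5475 d
L = v × T = 0.3491 × 5475 = 1911 m

1910 m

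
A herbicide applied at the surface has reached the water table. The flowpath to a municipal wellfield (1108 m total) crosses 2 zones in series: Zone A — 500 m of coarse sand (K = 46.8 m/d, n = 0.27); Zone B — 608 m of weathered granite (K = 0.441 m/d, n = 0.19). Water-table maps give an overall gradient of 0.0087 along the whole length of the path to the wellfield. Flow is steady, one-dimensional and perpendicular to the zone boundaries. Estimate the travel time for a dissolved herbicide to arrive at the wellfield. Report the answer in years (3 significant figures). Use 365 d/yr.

Steady 1-D flow in series ⇒ the Darcy flux q is identical in every zone and the zone head losses add (resistances L/K in series).
Σ(L/K) = 500/46.8 + 608/0.441 = 10.68 + 1379 = 1389 d
K_eq = L_total / Σ(L/K) = 1108 / 1389 = 0.7975 m/d
q = K_eq · i = 0.7975 × 0.0087 = 0.006938 m/d (same in every zone)
Zone A: v = q/n = 0.006938/0.27 = 0.02570 m/d → t_A = 500/0.02570 = 19460 d
Zone B: v = q/n = 0.006938/0.19 = 0.03652 m/d → t_B = 608/0.03652 = 16650 d
Total t = 19460 + 16650 = 36110 d
   = 36110 / 365 = 98.9 yr

98.9 years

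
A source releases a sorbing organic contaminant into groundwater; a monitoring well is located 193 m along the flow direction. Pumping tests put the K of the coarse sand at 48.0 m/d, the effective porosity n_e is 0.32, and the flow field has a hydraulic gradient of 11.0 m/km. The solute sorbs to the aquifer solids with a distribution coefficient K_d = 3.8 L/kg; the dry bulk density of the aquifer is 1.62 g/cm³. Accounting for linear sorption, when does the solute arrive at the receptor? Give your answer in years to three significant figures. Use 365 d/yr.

6.49 years

q = Ki = 48.0 × 0.011 = 0.5280 m/d
Seepage velocity v = q / n = 0.5280 / 0.32 = 1.650 m/d
Retardation R = 1 + ρ_b·K_d/n = 1 + 1.62×3.8/0.32 = 20.24
Contaminant velocity v_c = v/R = 1.650/20.24 = 0.08153 m/d
t = L/v_c = 193/0.08153 = 2367 d
   = 2367/365 = 6.49 yr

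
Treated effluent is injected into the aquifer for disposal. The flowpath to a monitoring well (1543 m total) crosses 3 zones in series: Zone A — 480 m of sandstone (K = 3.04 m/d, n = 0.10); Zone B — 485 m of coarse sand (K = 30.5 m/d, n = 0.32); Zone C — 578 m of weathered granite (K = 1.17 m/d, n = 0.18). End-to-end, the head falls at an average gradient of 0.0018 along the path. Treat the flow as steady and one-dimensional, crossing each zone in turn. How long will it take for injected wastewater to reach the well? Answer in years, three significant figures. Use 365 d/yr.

Steady 1-D flow in series ⇒ the Darcy flux q is identical in every zone and the zone head losses add (resistances L/K in series).
Σ(L/K) = 480/3.04 + 485/30.5 + 578/1.17 = 157.9 + 15.90 + 494.0 = 667.8 d
K_eq = L_total / Σ(L/K) = 1543 / 667.8 = 2.311 m/d
q = K_eq · i = 2.311 × 0.0018 = 0.004159 m/d (same in every zone)
Zone A: v = q/n = 0.004159/0.10 = 0.04159 m/d → t_A = 480/0.04159 = 11540 d
Zone B: v = q/n = 0.004159/0.32 = 0.01300 m/d → t_B = 485/0.01300 = 37320 d
Zone C: v = q/n = 0.004159/0.18 = 0.02311 m/d → t_C = 578/0.02311 = 25020 d
Total t = 11540 + 37320 + 25020 = 73870 d
   = 73870 / 365 = 202 yr

202 years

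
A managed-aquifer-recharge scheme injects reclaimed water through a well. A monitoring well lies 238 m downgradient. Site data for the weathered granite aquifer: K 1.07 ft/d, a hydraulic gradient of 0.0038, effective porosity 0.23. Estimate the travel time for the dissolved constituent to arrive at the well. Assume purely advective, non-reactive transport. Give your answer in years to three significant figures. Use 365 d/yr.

121 years

K = 1.07 ft/d × 0.3048 = 0.3261 m/d
Darcy flux q = K·i = 0.3261 × 0.0038 = 0.001239 m/d
Average linear velocity = 0.001239 / 0.23 = 0.005388 m/d
t = L / v = 238 / 0.005388 = 44170 d
   = 44170 / 365 = 121 yr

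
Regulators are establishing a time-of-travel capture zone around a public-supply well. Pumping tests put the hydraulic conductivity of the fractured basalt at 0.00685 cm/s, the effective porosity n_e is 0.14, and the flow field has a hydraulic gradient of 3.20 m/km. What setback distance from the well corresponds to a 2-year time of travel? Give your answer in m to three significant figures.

K = 0.00685 cm/s × 864 = 5.918 m/d
Darcy flux q = K·i = 5.918 × 0.0032 = 0.01894 m/d
Average linear velocity = 0.01894 / 0.14 = 0.1353 m/d
T = 2 yr × 365 = 730 d
L = v × T = 0.1353 × 730 = 98.75 m

98.8 m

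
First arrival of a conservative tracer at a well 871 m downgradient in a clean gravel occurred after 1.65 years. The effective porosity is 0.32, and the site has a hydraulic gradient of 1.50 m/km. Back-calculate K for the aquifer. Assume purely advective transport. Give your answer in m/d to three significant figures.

t = 1.65 years = 602.3 d
v = L / t = 871 / 602.3 = 1.446 m/d
K = v · n / i = 1.446 × 0.32 / 0.0015 = 309 m/d

309 m/d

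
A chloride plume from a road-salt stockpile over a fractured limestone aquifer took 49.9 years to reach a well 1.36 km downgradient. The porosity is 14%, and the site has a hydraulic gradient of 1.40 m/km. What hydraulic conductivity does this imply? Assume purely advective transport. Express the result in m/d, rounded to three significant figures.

t = 49.9 years = 18210 d
L = 1.36 km = 1360 m
v = L / t = 1360 / 18210 = 0.07467 m/d
K = v · n / i = 0.07467 × 0.14 / 0.0014 = 7.47 m/d

7.47 m/d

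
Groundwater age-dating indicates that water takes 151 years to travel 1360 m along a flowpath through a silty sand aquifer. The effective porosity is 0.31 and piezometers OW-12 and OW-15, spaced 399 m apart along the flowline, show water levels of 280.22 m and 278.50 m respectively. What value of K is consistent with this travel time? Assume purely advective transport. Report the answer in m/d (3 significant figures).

Hydraulic gradient i = (280.22 − 278.50) / 399 = 1.72 / 399 = 0.004311
t = 151 years = 55120 d
v = L / t = 1360 / 55120 = 0.02468 m/d
K = v · n / i = 0.02468 × 0.31 / 0.004311 = 1.77 m/d

1.77 m/d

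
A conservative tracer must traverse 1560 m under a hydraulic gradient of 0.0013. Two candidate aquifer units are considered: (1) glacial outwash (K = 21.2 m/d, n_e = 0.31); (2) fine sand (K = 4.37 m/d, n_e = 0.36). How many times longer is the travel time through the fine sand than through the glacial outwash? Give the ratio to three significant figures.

Unit 1 (glacial outwash): v = 21.2×0.0013/0.31 = 0.08890 m/d, t = 1560/0.08890 = 17550 d
Unit 2 (fine sand): v = 4.37×0.0013/0.36 = 0.01578 m/d, t = 1560/0.01578 = 98860 d
t(fine sand) / t(glacial outwash) = 98860/17550 = 5.63

5.63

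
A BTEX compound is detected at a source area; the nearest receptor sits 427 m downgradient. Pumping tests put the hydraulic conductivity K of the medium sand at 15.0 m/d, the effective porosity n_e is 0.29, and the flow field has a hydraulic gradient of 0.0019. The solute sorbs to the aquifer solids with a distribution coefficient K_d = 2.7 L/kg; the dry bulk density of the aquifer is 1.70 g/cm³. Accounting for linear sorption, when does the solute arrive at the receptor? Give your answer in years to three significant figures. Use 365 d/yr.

Specific discharge q = 15.0 × 0.0019 = 0.02850 m/d
Average linear velocity = 0.02850 / 0.29 = 0.09828 m/d
Retardation R = 1 + ρ_b·K_d/n = 1 + 1.70×2.7/0.29 = 16.83
Contaminant velocity v_c = v/R = 0.09828/16.83 = 0.005840 m/d
t = L/v_c = 427/0.005840 = 73110 d
   = 73110/365 = 200 yr

200 years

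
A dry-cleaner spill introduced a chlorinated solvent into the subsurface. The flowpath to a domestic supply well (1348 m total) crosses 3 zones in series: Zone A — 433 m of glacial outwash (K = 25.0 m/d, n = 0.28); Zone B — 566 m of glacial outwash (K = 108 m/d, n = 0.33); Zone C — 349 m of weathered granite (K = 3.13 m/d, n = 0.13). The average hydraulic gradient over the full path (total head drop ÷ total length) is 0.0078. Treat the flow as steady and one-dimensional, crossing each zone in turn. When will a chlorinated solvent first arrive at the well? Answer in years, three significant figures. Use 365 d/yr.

For zones in series the flux q is common to all zones; the equivalent conductivity is the harmonic (thickness-weighted) mean, K_eq = L_total / Σ(L_j/K_j).
Σ(L/K) = 433/25.0 + 566/108 + 349/3.13 = 17.32 + 5.241 + 111.5 = 134.1 d
K_eq = L_total / Σ(L/K) = 1348 / 134.1 = 10.06 m/d
q = K_eq · i = 10.06 × 0.0078 = 0.07843 m/d (same in every zone)
Zone A: v = q/n = 0.07843/0.28 = 0.2801 m/d → t_A = 433/0.2801 = 1546 d
Zone B: v = q/n = 0.07843/0.33 = 0.2377 m/d → t_B = 566/0.2377 = 2382 d
Zone C: v = q/n = 0.07843/0.13 = 0.6033 m/d → t_C = 349/0.6033 = 578.5 d
Total t = 1546 + 2382 + 578.5 = 4506 d
   = 4506 / 365 = 12.3 yr

12.3 years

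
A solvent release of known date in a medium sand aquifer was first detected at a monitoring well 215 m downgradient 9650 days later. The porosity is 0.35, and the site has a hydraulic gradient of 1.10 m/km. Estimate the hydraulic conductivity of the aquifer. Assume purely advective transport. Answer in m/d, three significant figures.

7.09 m/d

v = L / t = 215 / 9650 = 0.02228 m/d
K = v · n / i = 0.02228 × 0.35 / 0.0011 = 7.09 m/d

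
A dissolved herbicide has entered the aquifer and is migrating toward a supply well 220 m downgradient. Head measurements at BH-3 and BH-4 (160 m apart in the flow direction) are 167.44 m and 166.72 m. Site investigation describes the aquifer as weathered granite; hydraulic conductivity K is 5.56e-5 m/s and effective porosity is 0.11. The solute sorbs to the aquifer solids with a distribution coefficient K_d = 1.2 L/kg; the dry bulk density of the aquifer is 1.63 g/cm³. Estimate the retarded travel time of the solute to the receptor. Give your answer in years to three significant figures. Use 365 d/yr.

57.6 years

Hydraulic gradient i = (167.44 − 166.72) / 160 = 0.72 / 160 = 0.004500
K = 5.56e-5 m/s × 86400 s/d = 4.804 m/d
Specific discharge q = 4.804 × 0.004500 = 0.02162 m/d
Seepage velocity v = q / n = 0.02162 / 0.11 = 0.1965 m/d
Retardation R = 1 + ρ_b·K_d/n = 1 + 1.63×1.2/0.11 = 18.78
Contaminant velocity v_c = v/R = 0.1965/18.78 = 0.01046 m/d
t = L/v_c = 220/0.01046 = 21030 d
   = 21030/365 = 57.6 yr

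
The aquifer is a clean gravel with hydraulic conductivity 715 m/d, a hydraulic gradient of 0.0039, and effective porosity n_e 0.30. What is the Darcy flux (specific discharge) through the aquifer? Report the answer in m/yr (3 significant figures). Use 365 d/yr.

1020 m/yr

Darcy flux q = K·i = 715 × 0.0039 = 2.789 m/d
   = 2.789 × 365 = 1020 m/yr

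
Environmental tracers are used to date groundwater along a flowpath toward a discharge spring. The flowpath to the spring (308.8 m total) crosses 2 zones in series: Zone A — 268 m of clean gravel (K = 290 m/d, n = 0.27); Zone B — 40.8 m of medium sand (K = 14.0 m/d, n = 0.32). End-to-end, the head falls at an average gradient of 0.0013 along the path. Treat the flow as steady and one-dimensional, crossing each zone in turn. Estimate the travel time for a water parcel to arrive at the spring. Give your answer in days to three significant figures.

For zones in series the flux q is common to all zones; the equivalent conductivity is the harmonic (thickness-weighted) mean, K_eq = L_total / Σ(L_j/K_j).
Σ(L/K) = 268/290 + 40.8/14.0 = 0.9241 + 2.914 = 3.838 d
K_eq = L_total / Σ(L/K) = 308.8 / 3.838 = 80.45 m/d
q = K_eq · i = 80.45 × 0.0013 = 0.1046 m/d (same in every zone)
Zone A: v = q/n = 0.1046/0.27 = 0.3874 m/d → t_A = 268/0.3874 = 691.9 d
Zone B: v = q/n = 0.1046/0.32 = 0.3268 m/d → t_B = 40.8/0.3268 = 124.8 d
Total t = 691.9 + 124.8 = 816.7 d

817 days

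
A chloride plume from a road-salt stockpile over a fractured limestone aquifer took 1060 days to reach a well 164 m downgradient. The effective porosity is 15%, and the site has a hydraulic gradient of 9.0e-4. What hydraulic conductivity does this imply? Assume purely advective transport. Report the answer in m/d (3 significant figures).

25.8 m/d

v = L / t = 164 / 1060 = 0.1547 m/d
K = v · n / i = 0.1547 × 0.15 / 9.0e-4 = 25.8 m/d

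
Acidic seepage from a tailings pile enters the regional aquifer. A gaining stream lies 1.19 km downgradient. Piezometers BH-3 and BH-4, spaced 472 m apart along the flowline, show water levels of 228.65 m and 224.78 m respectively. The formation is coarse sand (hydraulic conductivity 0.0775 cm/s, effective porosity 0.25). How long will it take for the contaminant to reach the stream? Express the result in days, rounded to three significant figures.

542 days

Hydraulic gradient i = (228.65 − 224.78) / 472 = 3.87 / 472 = 0.008199
K = 0.0775 cm/s × 864 = 66.96 m/d
Darcy flux q = K·i = 66.96 × 0.008199 = 0.5490 m/d
v = Ki/n = 66.96·0.008199/0.25 = 2.196 m/d
L = 1.19 km = 1190 m
t = L / v = 1190 / 2.196 = 541.9 d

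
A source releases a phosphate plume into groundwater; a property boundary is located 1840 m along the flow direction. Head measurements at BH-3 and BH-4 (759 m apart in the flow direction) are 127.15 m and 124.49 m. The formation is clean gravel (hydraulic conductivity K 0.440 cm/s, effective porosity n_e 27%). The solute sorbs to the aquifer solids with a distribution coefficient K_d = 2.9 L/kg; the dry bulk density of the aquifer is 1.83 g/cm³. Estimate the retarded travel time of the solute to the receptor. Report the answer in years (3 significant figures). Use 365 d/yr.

21.1 years

Hydraulic gradient i = (127.15 − 124.49) / 759 = 2.66 / 759 = 0.003505
K = 0.440 cm/s × 864 = 380.2 m/d
q = Ki = 380.2 × 0.003505 = 1.332 m/d
v_s = q/n_e = 1.332/0.27 = 4.934 m/d
Retardation R = 1 + ρ_b·K_d/n = 1 + 1.83×2.9/0.27 = 20.66
Contaminant velocity v_c = v/R = 4.934/20.66 = 0.2389 m/d
t = L/v_c = 1840/0.2389 = 7702 d
   = 7702/365 = 21.1 yr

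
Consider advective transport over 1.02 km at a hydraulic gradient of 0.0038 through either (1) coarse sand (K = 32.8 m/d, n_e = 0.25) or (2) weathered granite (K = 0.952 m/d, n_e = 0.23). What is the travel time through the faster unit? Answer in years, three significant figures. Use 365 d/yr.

Unit 1 (coarse sand): v = 32.8×0.0038/0.25 = 0.4986 m/d, t = 1020/0.4986 = 2046 d
Unit 2 (weathered granite): v = 0.952×0.0038/0.23 = 0.01573 m/d, t = 1020/0.01573 = 64850 d
Faster: 2046 d / 365 = 5.61 yr

5.61 years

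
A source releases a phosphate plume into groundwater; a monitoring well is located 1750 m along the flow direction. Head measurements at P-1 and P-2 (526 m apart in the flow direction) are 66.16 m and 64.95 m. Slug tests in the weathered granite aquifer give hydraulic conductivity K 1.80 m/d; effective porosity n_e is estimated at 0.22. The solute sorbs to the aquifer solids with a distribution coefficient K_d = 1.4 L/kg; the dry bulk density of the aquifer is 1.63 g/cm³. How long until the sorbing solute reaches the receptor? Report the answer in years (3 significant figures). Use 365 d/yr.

Hydraulic gradient i = (66.16 − 64.95) / 526 = 1.21 / 526 = 0.002300
Darcy flux q = K·i = 1.80 × 0.002300 = 0.004141 m/d
v = Ki/n = 1.80·0.002300/0.22 = 0.01882 m/d
Retardation R = 1 + ρ_b·K_d/n = 1 + 1.63×1.4/0.22 = 11.37
Contaminant velocity v_c = v/R = 0.01882/11.37 = 0.001655 m/d
t = L/v_c = 1750/0.001655 = 1.057e6 d
   = 1.057e6/365 = 2900 yr

2900 years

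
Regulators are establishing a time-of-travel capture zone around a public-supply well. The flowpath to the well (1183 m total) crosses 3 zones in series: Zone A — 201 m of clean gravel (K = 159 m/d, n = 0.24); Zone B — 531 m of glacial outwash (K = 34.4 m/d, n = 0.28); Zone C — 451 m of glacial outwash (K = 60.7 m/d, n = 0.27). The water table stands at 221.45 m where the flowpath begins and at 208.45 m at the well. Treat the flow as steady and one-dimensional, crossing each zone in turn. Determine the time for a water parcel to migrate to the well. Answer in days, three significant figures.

592 days

Total head drop ΔH = 221.45 − 208.45 = 13.00 m
Continuity: the same q passes through each zone, so ΔH = q·Σ(L_j/K_j) — the zones act as resistances in series.
Σ(L/K) = 201/159 + 531/34.4 + 451/60.7 = 1.264 + 15.44 + 7.430 = 24.13 d
q = ΔH / Σ(L/K) = 13.00 / 24.13 = 0.5387 m/d (same in every zone)
Zone A: v = q/n = 0.5387/0.24 = 2.245 m/d → t_A = 201/2.245 = 89.54 d
Zone B: v = q/n = 0.5387/0.28 = 1.924 m/d → t_B = 531/1.924 = 276.0 d
Zone C: v = q/n = 0.5387/0.27 = 1.995 m/d → t_C = 451/1.995 = 226.0 d
Total t = 89.54 + 276.0 + 226.0 = 591.5 d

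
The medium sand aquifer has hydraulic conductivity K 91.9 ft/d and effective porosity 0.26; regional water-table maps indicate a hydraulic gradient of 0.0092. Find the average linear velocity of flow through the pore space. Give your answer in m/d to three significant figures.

K = 91.9 ft/d × 0.3048 = 28.01 m/d
Specific discharge q = 28.01 × 0.0092 = 0.2577 m/d
Seepage velocity v = q / n = 0.2577 / 0.26 = 0.9912 m/d

0.991 m/d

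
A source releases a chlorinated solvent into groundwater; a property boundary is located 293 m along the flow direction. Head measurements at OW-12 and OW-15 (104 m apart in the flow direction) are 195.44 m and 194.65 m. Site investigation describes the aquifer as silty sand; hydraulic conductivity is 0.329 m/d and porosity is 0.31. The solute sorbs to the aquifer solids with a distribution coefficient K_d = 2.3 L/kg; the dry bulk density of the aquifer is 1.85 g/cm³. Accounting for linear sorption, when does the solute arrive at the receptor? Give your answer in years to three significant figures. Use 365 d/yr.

Hydraulic gradient i = (195.44 − 194.65) / 104 = 0.79 / 104 = 0.007596
q = Ki = 0.329 × 0.007596 = 0.002499 m/d
Average linear velocity = 0.002499 / 0.31 = 0.008062 m/d
Retardation R = 1 + ρ_b·K_d/n = 1 + 1.85×2.3/0.31 = 14.73
Contaminant velocity v_c = v/R = 0.008062/14.73 = 5.475e-4 m/d
t = L/v_c = 293/5.475e-4 = 535200 d
   = 535200/365 = 1470 yr

1470 years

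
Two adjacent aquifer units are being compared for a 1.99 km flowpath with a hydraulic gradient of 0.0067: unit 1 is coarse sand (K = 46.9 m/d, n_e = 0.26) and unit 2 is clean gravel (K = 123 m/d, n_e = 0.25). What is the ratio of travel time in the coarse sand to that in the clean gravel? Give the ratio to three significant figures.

Unit 1 (coarse sand): v = 46.9×0.0067/0.26 = 1.209 m/d, t = 1990/1.209 = 1647 d
Unit 2 (clean gravel): v = 123×0.0067/0.25 = 3.296 m/d, t = 1990/3.296 = 603.7 d
t(coarse sand) / t(clean gravel) = 1647/603.7 = 2.73

2.73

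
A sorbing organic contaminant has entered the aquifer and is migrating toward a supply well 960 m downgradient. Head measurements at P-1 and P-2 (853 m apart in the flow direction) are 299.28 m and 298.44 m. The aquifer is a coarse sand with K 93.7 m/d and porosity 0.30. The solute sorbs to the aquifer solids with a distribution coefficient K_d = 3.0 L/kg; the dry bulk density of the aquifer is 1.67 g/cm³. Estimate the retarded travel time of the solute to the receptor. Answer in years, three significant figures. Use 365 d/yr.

Hydraulic gradient i = (299.28 − 298.44) / 853 = 0.84 / 853 = 9.848e-4
Specific discharge q = 93.7 × 9.848e-4 = 0.09227 m/d
v = Ki/n = 93.7·9.848e-4/0.30 = 0.3076 m/d
Retardation R = 1 + ρ_b·K_d/n = 1 + 1.67×3.0/0.30 = 17.70
Contaminant velocity v_c = v/R = 0.3076/17.70 = 0.01738 m/d
t = L/v_c = 960/0.01738 = 55250 d
   = 55250/365 = 151 yr

151 years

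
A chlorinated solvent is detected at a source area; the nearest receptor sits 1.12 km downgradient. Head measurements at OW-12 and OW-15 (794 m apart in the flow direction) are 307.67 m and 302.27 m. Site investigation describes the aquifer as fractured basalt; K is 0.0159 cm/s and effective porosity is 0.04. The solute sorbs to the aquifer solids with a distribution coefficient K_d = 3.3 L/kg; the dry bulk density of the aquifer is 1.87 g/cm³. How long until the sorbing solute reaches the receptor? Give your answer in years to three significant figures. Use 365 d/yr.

204 years

Hydraulic gradient i = (307.67 − 302.27) / 794 = 5.40 / 794 = 0.006801
K = 0.0159 cm/s × 864 = 13.74 m/d
Specific discharge q = 13.74 × 0.006801 = 0.09343 m/d
Seepage velocity v = q / n = 0.09343 / 0.04 = 2.336 m/d
Retardation R = 1 + ρ_b·K_d/n = 1 + 1.87×3.3/0.04 = 155.3
Contaminant velocity v_c = v/R = 2.336/155.3 = 0.01504 m/d
L = 1.12 km = 1120 m
t = L/v_c = 1120/0.01504 = 74460 d
   = 74460/365 = 204 yr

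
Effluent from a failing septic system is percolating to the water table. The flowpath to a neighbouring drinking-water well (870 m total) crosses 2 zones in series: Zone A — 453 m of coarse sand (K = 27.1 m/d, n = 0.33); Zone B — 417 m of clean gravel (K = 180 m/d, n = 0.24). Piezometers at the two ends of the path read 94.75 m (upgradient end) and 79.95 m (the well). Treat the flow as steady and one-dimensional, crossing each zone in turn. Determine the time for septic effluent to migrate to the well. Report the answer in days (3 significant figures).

Total head drop ΔH = 94.75 − 79.95 = 14.80 m
Continuity: the same q passes through each zone, so ΔH = q·Σ(L_j/K_j) — the zones act as resistances in series.
Σ(L/K) = 453/27.1 + 417/180 = 16.72 + 2.317 = 19.03 d
q = ΔH / Σ(L/K) = 14.80 / 19.03 = 0.7776 m/d (same in every zone)
Zone A: v = q/n = 0.7776/0.33 = 2.356 m/d → t_A = 453/2.356 = 192.2 d
Zone B: v = q/n = 0.7776/0.24 = 3.240 m/d → t_B = 417/3.240 = 128.7 d
Total t = 192.2 + 128.7 = 320.9 d

321 days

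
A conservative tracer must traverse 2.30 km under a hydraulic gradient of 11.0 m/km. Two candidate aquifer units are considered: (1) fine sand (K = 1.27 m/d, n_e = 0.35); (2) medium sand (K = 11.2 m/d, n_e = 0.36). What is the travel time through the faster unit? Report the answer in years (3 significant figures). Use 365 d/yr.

18.4 years

Unit 1 (fine sand): v = 1.27×0.011/0.35 = 0.03991 m/d, t = 2300/0.03991 = 57620 d
Unit 2 (medium sand): v = 11.2×0.011/0.36 = 0.3422 m/d, t = 2300/0.3422 = 6721 d
Faster: 6721 d / 365 = 18.4 yr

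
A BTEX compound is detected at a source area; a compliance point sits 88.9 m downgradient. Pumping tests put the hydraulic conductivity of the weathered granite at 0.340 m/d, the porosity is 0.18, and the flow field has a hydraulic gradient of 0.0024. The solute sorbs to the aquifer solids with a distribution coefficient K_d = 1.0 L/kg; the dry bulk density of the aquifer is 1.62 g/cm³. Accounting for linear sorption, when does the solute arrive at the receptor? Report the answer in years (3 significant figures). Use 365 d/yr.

Specific discharge q = 0.340 × 0.0024 = 8.160e-4 m/d
v = Ki/n = 0.340·0.0024/0.18 = 0.004533 m/d
Retardation R = 1 + ρ_b·K_d/n = 1 + 1.62×1.0/0.18 = 10.00
Contaminant velocity v_c = v/R = 0.004533/10.00 = 4.533e-4 m/d
t = L/v_c = 88.9/4.533e-4 = 196100 d
   = 196100/365 = 537 yr

537 years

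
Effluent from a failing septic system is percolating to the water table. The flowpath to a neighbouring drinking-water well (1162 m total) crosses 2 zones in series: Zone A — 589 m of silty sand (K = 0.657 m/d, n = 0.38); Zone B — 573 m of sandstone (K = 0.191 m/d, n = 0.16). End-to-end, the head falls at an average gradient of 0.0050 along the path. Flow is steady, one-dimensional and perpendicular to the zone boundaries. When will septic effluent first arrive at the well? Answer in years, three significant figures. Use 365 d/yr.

580 years

For zones in series the flux q is common to all zones; the equivalent conductivity is the harmonic (thickness-weighted) mean, K_eq = L_total / Σ(L_j/K_j).
Σ(L/K) = 589/0.657 + 573/0.191 = 896.5 + 3000 = 3896 d
K_eq = L_total / Σ(L/K) = 1162 / 3896 = 0.2982 m/d
q = K_eq · i = 0.2982 × 0.0050 = 0.001491 m/d (same in every zone)
Zone A: v = q/n = 0.001491/0.38 = 0.003924 m/d → t_A = 589/0.003924 = 150100 d
Zone B: v = q/n = 0.001491/0.16 = 0.009319 m/d → t_B = 573/0.009319 = 61490 d
Total t = 150100 + 61490 = 211600 d
   = 211600 / 365 = 580 yr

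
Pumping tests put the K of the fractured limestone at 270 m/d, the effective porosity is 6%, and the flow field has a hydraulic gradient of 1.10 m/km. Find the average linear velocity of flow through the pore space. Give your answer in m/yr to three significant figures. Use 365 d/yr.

1810 m/yr

q = Ki = 270 × 0.0011 = 0.2970 m/d
Average linear velocity = 0.2970 / 0.06 = 4.950 m/d
   = 4.950 × 365 = 1810 m/yr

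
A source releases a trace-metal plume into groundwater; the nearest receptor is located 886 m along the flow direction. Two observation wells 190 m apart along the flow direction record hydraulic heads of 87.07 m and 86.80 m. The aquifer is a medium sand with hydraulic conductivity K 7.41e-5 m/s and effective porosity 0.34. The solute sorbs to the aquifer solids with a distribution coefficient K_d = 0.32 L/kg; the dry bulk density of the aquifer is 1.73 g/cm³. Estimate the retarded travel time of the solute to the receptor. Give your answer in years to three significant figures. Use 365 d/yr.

238 years

Hydraulic gradient i = (87.07 − 86.80) / 190 = 0.27 / 190 = 0.001421
K = 7.41e-5 m/s × 86400 s/d = 6.402 m/d
Darcy flux q = K·i = 6.402 × 0.001421 = 0.009098 m/d
v_s = q/n_e = 0.009098/0.34 = 0.02676 m/d
Retardation R = 1 + ρ_b·K_d/n = 1 + 1.73×0.32/0.34 = 2.628
Contaminant velocity v_c = v/R = 0.02676/2.628 = 0.01018 m/d
t = L/v_c = 886/0.01018 = 87020 d
   = 87020/365 = 238 yr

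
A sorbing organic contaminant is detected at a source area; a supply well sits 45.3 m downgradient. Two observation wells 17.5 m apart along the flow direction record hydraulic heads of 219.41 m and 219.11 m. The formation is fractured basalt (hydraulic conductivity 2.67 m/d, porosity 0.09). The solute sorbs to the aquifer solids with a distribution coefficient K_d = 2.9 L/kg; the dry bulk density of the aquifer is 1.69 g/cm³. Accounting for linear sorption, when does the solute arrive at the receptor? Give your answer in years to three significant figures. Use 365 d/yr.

Hydraulic gradient i = (219.41 − 219.11) / 17.5 = 0.30 / 17.5 = 0.01714
q = Ki = 2.67 × 0.01714 = 0.04577 m/d
Average linear velocity = 0.04577 / 0.09 = 0.5086 m/d
Retardation R = 1 + ρ_b·K_d/n = 1 + 1.69×2.9/0.09 = 55.46
Contaminant velocity v_c = v/R = 0.5086/55.46 = 0.009171 m/d
t = L/v_c = 45.3/0.009171 = 4940 d
   = 4940/365 = 13.5 yr

13.5 years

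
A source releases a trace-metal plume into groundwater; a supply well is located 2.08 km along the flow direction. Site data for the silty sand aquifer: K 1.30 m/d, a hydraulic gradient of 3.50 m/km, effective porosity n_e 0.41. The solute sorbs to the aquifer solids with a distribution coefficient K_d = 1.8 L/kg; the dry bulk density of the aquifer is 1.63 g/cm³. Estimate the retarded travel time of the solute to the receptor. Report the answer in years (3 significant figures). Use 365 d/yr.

4190 years

Darcy flux q = K·i = 1.30 × 0.0035 = 0.004550 m/d
v_s = q/n_e = 0.004550/0.41 = 0.01110 m/d
Retardation R = 1 + ρ_b·K_d/n = 1 + 1.63×1.8/0.41 = 8.156
Contaminant velocity v_c = v/R = 0.01110/8.156 = 0.001361 m/d
L = 2.08 km = 2080 m
t = L/v_c = 2080/0.001361 = 1.529e6 d
   = 1.529e6/365 = 4190 yr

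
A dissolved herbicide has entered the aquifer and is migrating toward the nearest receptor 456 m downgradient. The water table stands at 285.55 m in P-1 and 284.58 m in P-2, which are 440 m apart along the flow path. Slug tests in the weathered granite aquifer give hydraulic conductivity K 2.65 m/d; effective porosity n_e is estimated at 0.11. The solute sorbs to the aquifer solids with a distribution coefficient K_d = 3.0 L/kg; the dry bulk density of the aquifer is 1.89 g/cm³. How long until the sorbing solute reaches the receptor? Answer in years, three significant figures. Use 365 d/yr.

Hydraulic gradient i = (285.55 − 284.58) / 440 = 0.97 / 440 = 0.002205
q = Ki = 2.65 × 0.002205 = 0.005842 m/d
Average linear velocity = 0.005842 / 0.11 = 0.05311 m/d
Retardation R = 1 + ρ_b·K_d/n = 1 + 1.89×3.0/0.11 = 52.55
Contaminant velocity v_c = v/R = 0.05311/52.55 = 0.001011 m/d
t = L/v_c = 456/0.001011 = 451200 d
   = 451200/365 = 1240 yr

1240 years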